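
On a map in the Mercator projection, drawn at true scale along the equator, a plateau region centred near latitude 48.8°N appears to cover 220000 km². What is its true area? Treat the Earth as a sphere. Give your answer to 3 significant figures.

95500 km²

For Mercator, h = k = sec φ (a conformal cylindrical projection has a single point scale, 1/cos φ).
Areal scale = k² = sec²φ = 1/cos²(48.8°) = 1/0.6587² = 2.305.
True area = apparent / (areal scale) = 220000 / 2.305 ≈ 95500 km².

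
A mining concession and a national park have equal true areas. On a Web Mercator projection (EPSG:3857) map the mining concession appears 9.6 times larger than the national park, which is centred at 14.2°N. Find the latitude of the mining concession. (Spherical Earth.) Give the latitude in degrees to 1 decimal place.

Mercator areal scale is sec²φ, so apparent-area ratio = sec²φ₁ / sec²φ₂ = cos²φ₂ / cos²φ₁.
cos²φ₂ / cos²φ₁ = 9.6  ⇒  cos φ₁ = cos 14.2° / √9.6 = 0.9694/3.098 = 0.3129.
φ₁ = arccos(0.3129) ≈ 71.8°.

71.8°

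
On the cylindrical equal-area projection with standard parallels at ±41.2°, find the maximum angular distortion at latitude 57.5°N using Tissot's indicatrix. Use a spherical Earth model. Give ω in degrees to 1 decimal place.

37.9°

A cylindrical equal-area projection with standard parallel φ₀ has meridian scale h = cos φ / cos φ₀ and parallel scale k = cos φ₀ / cos φ (so areas are preserved, h·k = 1).
At 57.5°: h = 0.7141, k = 1.400; principal scales a = 1.400, b = 0.7141.
sin(ω/2) = (a − b)/(a + b) = 0.6863/2.114 = 0.3246, so ω = 2 arcsin(0.3246) ≈ 37.9°.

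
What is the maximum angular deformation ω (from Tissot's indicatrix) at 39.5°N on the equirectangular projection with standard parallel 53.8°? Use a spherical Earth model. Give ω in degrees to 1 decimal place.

15.3°

In the equirectangular projection with standard parallel φ₀ = 53.8° (x = Rλ cos φ₀, y = Rφ), meridians are true-scale (h = 1) and the parallel scale is k = cos φ₀ / cos φ.
At 39.5°: h = 1.000, k = 0.7654; principal scales a = 1.000, b = 0.7654.
sin(ω/2) = (a − b)/(a + b) = 0.2346/1.765 = 0.1329, so ω = 2 arcsin(0.1329) ≈ 15.3°.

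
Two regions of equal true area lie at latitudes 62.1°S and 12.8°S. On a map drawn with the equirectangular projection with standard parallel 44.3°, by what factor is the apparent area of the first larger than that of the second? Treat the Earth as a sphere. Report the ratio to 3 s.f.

2.08

In the equirectangular projection with standard parallel φ₀ = 44.3° (x = Rλ cos φ₀, y = Rφ), meridians are true-scale (h = 1) and the parallel scale is k = cos φ₀ / cos φ.
Areal scale at 62.1°: h·k = 1.000 × 1.529 = 1.529.
Areal scale at 12.8°: h·k = 1.000 × 0.7339 = 0.7339.
Ratio = 1.529/0.7339 ≈ 2.08.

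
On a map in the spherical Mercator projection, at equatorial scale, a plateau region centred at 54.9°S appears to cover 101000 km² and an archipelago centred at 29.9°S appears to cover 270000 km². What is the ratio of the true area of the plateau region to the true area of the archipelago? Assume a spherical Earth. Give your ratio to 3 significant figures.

0.165

Since Mercator area scale is 1/cos²φ, the true area equals the apparent area multiplied by cos²φ.
True area of plateau region: 101000 × cos²(54.9°) = 101000 × 0.3306 = 33390 km².
True area of archipelago: 270000 × cos²(29.9°) = 270000 × 0.7515 = 202900 km².
Ratio = 33390 / 202900 ≈ 0.165.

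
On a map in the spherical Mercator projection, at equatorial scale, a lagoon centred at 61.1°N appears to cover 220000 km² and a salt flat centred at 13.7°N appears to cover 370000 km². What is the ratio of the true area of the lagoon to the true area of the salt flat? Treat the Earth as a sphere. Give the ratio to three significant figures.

Mercator's areal exaggeration is sec²φ; hence true area = (apparent area) · cos²φ.
True area of lagoon: 220000 × cos²(61.1°) = 220000 × 0.2336 = 51380 km².
True area of salt flat: 370000 × cos²(13.7°) = 370000 × 0.9439 = 349200 km².
Ratio = 51380 / 349200 ≈ 0.147.

0.147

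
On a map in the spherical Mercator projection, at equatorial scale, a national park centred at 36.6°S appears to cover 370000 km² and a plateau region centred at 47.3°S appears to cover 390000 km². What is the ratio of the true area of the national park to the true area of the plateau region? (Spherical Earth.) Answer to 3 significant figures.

On Mercator the areal scale is sec²φ, so true area = apparent × cos²φ.
True area of national park: 370000 × cos²(36.6°) = 370000 × 0.6445 = 238500 km².
True area of plateau region: 390000 × cos²(47.3°) = 390000 × 0.4599 = 179400 km².
Ratio = 238500 / 179400 ≈ 1.33.

1.33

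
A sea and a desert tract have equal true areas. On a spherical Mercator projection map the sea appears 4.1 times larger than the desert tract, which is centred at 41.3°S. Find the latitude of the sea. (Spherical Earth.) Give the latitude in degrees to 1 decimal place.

On Mercator, (apparent₁)/(apparent₂) = sec²φ₁ / sec²φ₂ when true areas are equal.
cos²φ₂ / cos²φ₁ = 4.1  ⇒  cos φ₁ = cos 41.3° / √4.1 = 0.7513/2.025 = 0.3710.
φ₁ = arccos(0.3710) ≈ 68.2°.

68.2°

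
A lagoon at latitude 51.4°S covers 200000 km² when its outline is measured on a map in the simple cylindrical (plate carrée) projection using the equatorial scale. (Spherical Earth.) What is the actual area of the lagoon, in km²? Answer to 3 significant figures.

125000 km²

For the equirectangular projection with φ₀ = 0 (plate carrée), h = 1 along meridians and k = sec φ along parallels.
Areal scale = h·k = 1 × sec φ; at 51.4°, h = 1.000, k = 1.603, so h·k = 1.603.
True area = apparent / (areal scale) = 200000 / 1.603 ≈ 125000 km².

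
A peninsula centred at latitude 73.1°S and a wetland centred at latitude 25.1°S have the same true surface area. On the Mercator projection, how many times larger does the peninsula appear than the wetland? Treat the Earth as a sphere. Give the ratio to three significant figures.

On Mercator, area is exaggerated by sec²φ = 1/cos²φ.
At 73.1°: sec²(73.1°) = 1/0.2907² = 11.83.
At 25.1°: sec²(25.1°) = 1/0.9056² = 1.219.
Ratio = 11.83/1.219 = cos²(25.1°)/cos²(73.1°) ≈ 9.70.

9.70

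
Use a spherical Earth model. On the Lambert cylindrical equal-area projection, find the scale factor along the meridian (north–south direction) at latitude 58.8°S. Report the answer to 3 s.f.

0.518

The Lambert cylindrical equal-area projection is the cylindrical equal-area projection with its standard parallel at the equator (φ₀ = 0). For cylindrical equal-area with standard parallel φ₀, h = cos φ / cos φ₀ and k = cos φ₀ / cos φ, so h·k = 1.
h = cos 58.8° / cos 0° = 0.5180/1.000 = 0.5180.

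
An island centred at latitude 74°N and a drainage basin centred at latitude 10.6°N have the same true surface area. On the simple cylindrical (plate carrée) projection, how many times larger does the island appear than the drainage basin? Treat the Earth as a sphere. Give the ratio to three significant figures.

Plate carrée maps x = Rλ, y = Rφ. The meridian scale is h = 1 and the parallel scale is k = 1/cos φ = sec φ.
Areal scale at 74°: h·k = 1.000 × 3.628 = 3.628.
Areal scale at 10.6°: h·k = 1.000 × 1.017 = 1.017.
Ratio = 3.628/1.017 ≈ 3.57.

3.57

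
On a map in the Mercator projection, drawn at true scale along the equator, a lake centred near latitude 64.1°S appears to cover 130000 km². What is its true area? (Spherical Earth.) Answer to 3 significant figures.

For Mercator, h = k = sec φ (a conformal cylindrical projection has a single point scale, 1/cos φ).
Areal scale = k² = sec²φ = 1/cos²(64.1°) = 1/0.4368² = 5.241.
True area = apparent / (areal scale) = 130000 / 5.241 ≈ 24800 km².

24800 km²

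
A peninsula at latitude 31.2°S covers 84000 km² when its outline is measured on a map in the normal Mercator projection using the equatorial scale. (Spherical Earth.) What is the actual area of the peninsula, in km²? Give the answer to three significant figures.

The Mercator projection is conformal; its linear scale factor is the same in every direction and equals sec φ = 1/cos φ.
Areal scale = k² = sec²φ = 1/cos²(31.2°) = 1/0.8554² = 1.367.
True area = apparent / (areal scale) = 84000 / 1.367 ≈ 61500 km².

61500 km²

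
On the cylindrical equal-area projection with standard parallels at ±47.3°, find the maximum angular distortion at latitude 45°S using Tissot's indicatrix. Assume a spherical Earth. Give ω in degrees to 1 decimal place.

4.8°

For cylindrical equal-area with standard parallel φ₀, h = cos φ / cos φ₀ and k = cos φ₀ / cos φ, so h·k = 1.
At 45°: h = 1.043, k = 0.9591; principal scales a = 1.043, b = 0.9591.
sin(ω/2) = (a − b)/(a + b) = 0.08362/2.002 = 0.04177, so ω = 2 arcsin(0.04177) ≈ 4.8°.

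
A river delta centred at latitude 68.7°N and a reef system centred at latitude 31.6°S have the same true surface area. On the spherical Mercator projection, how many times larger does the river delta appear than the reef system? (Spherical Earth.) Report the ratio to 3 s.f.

5.50

On Mercator, area is exaggerated by sec²φ = 1/cos²φ.
At 68.7°: sec²(68.7°) = 1/0.3633² = 7.579.
At 31.6°: sec²(31.6°) = 1/0.8517² = 1.378.
Ratio = 7.579/1.378 = cos²(31.6°)/cos²(68.7°) ≈ 5.50.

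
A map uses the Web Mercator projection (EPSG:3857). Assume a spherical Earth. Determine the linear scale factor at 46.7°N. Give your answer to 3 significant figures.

The Mercator projection is conformal; its linear scale factor is the same in every direction and equals sec φ = 1/cos φ.
k = 1/cos 46.7° = 1/0.6858 = 1.458.

1.46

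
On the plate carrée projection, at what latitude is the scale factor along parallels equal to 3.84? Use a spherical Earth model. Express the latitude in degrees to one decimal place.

74.9°

Plate carrée: h = 1, k = sec φ along parallels.
sec φ = 3.84  ⇒  cos φ = 0.2604  ⇒  φ ≈ 74.9°.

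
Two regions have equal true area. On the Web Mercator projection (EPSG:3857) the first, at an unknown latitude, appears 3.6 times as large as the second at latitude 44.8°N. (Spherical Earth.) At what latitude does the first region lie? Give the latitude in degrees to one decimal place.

Mercator areal scale is sec²φ, so apparent-area ratio = sec²φ₁ / sec²φ₂ = cos²φ₂ / cos²φ₁.
cos²φ₂ / cos²φ₁ = 3.6  ⇒  cos φ₁ = cos 44.8° / √3.6 = 0.7096/1.897 = 0.3740.
φ₁ = arccos(0.3740) ≈ 68.0°.

68.0°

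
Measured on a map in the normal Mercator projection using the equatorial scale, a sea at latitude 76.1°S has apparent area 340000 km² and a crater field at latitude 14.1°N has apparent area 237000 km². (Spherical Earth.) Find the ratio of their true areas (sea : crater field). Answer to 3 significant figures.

Since Mercator area scale is 1/cos²φ, the true area equals the apparent area multiplied by cos²φ.
True area of sea: 340000 × cos²(76.1°) = 340000 × 0.05771 = 19620 km².
True area of crater field: 237000 × cos²(14.1°) = 237000 × 0.9407 = 222900 km².
Ratio = 19620 / 222900 ≈ 0.0880.

0.0880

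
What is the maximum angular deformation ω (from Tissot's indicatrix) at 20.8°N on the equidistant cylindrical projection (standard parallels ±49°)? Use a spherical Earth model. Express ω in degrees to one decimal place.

With standard parallel φ₀ = 49°, the equirectangular projection gives x = Rλ cos φ₀, y = Rφ, so h = 1 and k = cos 49° / cos φ.
At 20.8°: h = 1.000, k = 0.7018; principal scales a = 1.000, b = 0.7018.
sin(ω/2) = (a − b)/(a + b) = 0.2982/1.702 = 0.1752, so ω = 2 arcsin(0.1752) ≈ 20.2°.

20.2°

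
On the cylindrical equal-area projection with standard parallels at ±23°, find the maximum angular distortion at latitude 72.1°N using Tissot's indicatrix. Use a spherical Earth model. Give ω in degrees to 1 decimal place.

106.1°

For cylindrical equal-area with standard parallel φ₀, h = cos φ / cos φ₀ and k = cos φ₀ / cos φ, so h·k = 1.
At 72.1°: h = 0.3339, k = 2.995; principal scales a = 2.995, b = 0.3339.
sin(ω/2) = (a − b)/(a + b) = 2.661/3.329 = 0.7994, so ω = 2 arcsin(0.7994) ≈ 106.1°.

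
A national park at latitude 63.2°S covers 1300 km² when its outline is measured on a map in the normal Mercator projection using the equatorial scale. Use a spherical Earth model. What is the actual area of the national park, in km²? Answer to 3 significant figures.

For Mercator, h = k = sec φ (a conformal cylindrical projection has a single point scale, 1/cos φ).
Areal scale = k² = sec²φ = 1/cos²(63.2°) = 1/0.4509² = 4.919.
True area = apparent / (areal scale) = 1300 / 4.919 ≈ 264 km².

264 km²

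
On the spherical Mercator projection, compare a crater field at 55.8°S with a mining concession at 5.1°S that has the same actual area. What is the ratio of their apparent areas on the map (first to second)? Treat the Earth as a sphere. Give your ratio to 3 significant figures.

Mercator areal scale is sec²φ.
At 55.8°: sec²(55.8°) = 1/0.5621² = 3.165.
At 5.1°: sec²(5.1°) = 1/0.9960² = 1.008.
Ratio = 3.165/1.008 = cos²(5.1°)/cos²(55.8°) ≈ 3.14.

3.14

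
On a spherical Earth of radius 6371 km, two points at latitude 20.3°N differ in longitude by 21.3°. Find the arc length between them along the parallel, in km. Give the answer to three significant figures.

Arc length along a parallel = R cos φ · Δλ (with Δλ in radians).
= 6371 × cos 20.3° × (21.3° × π/180) = 6371 × 0.9379 × 0.3718 ≈ 2220 km.

2220 km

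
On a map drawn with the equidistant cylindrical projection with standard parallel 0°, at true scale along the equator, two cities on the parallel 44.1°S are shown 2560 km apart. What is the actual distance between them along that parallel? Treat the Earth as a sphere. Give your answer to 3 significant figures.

For the equirectangular projection with φ₀ = 0 (plate carrée), h = 1 along meridians and k = sec φ along parallels.
Along the parallel at 44.1°, map distances are exaggerated by k = sec 44.1° = 1.393.
True distance = 2560 / 1.393 = 2560 × cos 44.1° ≈ 1840 km.

1840 km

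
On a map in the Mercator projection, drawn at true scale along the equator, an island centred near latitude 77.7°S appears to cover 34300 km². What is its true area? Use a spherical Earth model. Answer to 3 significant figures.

The Mercator projection is conformal; its linear scale factor is the same in every direction and equals sec φ = 1/cos φ.
Areal scale = k² = sec²φ = 1/cos²(77.7°) = 1/0.2130² = 22.04.
True area = apparent / (areal scale) = 34300 / 22.04 ≈ 1560 km².

1560 km²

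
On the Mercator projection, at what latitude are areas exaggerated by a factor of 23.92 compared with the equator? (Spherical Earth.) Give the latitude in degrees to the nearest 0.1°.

Mercator areal scale is sec²φ.
sec²φ = 23.92  ⇒  cos²φ = 0.04181  ⇒  cos φ = 0.2045.
φ = arccos(0.2045) ≈ 78.2°.

78.2°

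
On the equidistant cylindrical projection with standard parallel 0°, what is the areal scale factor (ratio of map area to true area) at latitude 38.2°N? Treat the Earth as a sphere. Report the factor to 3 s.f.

Plate carrée maps x = Rλ, y = Rφ. The meridian scale is h = 1 and the parallel scale is k = 1/cos φ = sec φ.
Areal scale = h·k = 1 × sec φ; at 38.2°, h = 1.000, k = 1.272, so h·k = 1.272.

1.27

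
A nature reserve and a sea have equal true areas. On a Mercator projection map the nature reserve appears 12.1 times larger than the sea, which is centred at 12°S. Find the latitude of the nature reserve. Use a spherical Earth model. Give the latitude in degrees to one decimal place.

73.7°

For equal true areas on Mercator, apparent areas scale as sec²φ, so the ratio is cos²φ₂ / cos²φ₁.
cos²φ₂ / cos²φ₁ = 12.1  ⇒  cos φ₁ = cos 12° / √12.1 = 0.9781/3.479 = 0.2812.
φ₁ = arccos(0.2812) ≈ 73.7°.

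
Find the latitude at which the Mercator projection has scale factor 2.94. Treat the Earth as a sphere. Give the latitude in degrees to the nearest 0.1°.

70.1°

Mercator scale is k = sec φ = 1/cos φ.
1/cos φ = 2.94  ⇒  cos φ = 0.3401  ⇒  φ = arccos(0.3401) ≈ 70.1°.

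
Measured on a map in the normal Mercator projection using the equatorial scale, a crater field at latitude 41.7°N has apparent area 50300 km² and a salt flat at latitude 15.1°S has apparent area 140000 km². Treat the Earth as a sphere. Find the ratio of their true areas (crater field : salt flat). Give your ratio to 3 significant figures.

0.215

Since Mercator area scale is 1/cos²φ, the true area equals the apparent area multiplied by cos²φ.
True area of crater field: 50300 × cos²(41.7°) = 50300 × 0.5575 = 28040 km².
True area of salt flat: 140000 × cos²(15.1°) = 140000 × 0.9321 = 130500 km².
Ratio = 28040 / 130500 ≈ 0.215.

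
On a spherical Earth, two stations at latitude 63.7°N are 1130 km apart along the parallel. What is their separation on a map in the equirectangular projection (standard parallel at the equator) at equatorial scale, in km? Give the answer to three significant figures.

2550 km

In the plate carrée (x = Rλ, y = Rφ), meridians are true-scale (h = 1) and parallels are stretched by k = sec φ.
Along the parallel, k = sec 63.7° = 1/0.4431 = 2.257.
Map distance = 1130 × 2.257 ≈ 2550 km.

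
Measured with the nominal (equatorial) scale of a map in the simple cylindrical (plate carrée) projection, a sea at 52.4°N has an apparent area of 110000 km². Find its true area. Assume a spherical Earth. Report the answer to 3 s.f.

67100 km²

In the plate carrée (x = Rλ, y = Rφ), meridians are true-scale (h = 1) and parallels are stretched by k = sec φ.
Areal scale = h·k = 1 × sec φ; at 52.4°, h = 1.000, k = 1.639, so h·k = 1.639.
True area = apparent / (areal scale) = 110000 / 1.639 ≈ 67100 km².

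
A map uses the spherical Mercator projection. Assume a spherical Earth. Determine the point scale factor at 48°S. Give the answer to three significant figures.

Mercator is conformal, so the point scale is isotropic: h = k = sec φ = 1/cos φ.
k = 1/cos 48° = 1/0.6691 = 1.494.

1.49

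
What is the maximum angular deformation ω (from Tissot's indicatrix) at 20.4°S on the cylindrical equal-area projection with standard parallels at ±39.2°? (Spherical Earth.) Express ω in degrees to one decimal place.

21.7°

For cylindrical equal-area with standard parallel φ₀, h = cos φ / cos φ₀ and k = cos φ₀ / cos φ, so h·k = 1.
At 20.4°: h = 1.209, k = 0.8268; principal scales a = 1.209, b = 0.8268.
sin(ω/2) = (a − b)/(a + b) = 0.3827/2.036 = 0.1879, so ω = 2 arcsin(0.1879) ≈ 21.7°.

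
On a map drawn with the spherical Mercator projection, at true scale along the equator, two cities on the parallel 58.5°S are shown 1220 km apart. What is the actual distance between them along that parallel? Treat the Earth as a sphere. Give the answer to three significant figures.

For Mercator, h = k = sec φ (a conformal cylindrical projection has a single point scale, 1/cos φ).
Along the parallel at 58.5°, map distances are exaggerated by k = sec 58.5° = 1.914.
True distance = 1220 / 1.914 = 1220 × cos 58.5° ≈ 637 km.

637 km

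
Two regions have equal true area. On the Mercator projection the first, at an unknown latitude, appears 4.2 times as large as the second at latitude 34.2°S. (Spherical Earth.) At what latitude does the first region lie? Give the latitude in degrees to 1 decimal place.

On Mercator, (apparent₁)/(apparent₂) = sec²φ₁ / sec²φ₂ when true areas are equal.
cos²φ₂ / cos²φ₁ = 4.2  ⇒  cos φ₁ = cos 34.2° / √4.2 = 0.8271/2.049 = 0.4036.
φ₁ = arccos(0.4036) ≈ 66.2°.

66.2°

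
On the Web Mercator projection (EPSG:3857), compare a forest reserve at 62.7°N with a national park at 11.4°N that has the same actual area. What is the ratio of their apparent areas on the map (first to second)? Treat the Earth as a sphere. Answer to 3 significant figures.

4.57

Mercator areal scale is sec²φ.
At 62.7°: sec²(62.7°) = 1/0.4586² = 4.754.
At 11.4°: sec²(11.4°) = 1/0.9803² = 1.041.
Ratio = 4.754/1.041 = cos²(11.4°)/cos²(62.7°) ≈ 4.57.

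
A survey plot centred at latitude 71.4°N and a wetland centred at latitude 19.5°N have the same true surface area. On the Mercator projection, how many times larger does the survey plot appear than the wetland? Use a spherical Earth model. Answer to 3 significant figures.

On Mercator, area is exaggerated by sec²φ = 1/cos²φ.
At 71.4°: sec²(71.4°) = 1/0.3190² = 9.829.
At 19.5°: sec²(19.5°) = 1/0.9426² = 1.125.
Ratio = 9.829/1.125 = cos²(19.5°)/cos²(71.4°) ≈ 8.73.

8.73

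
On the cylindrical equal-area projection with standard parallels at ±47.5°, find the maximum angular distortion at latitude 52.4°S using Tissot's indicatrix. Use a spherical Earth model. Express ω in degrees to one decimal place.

A cylindrical equal-area projection with standard parallel φ₀ has meridian scale h = cos φ / cos φ₀ and parallel scale k = cos φ₀ / cos φ (so areas are preserved, h·k = 1).
At 52.4°: h = 0.9031, k = 1.107; principal scales a = 1.107, b = 0.9031.
sin(ω/2) = (a − b)/(a + b) = 0.2041/2.010 = 0.1015, so ω = 2 arcsin(0.1015) ≈ 11.7°.

11.7°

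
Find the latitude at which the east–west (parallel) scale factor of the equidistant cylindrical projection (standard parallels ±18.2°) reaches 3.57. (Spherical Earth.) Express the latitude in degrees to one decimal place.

The equidistant cylindrical projection with φ₀ = 18.2° has h = 1 (meridians true) and k = cos φ₀ / cos φ along parallels.
k = cos φ₀ / cos φ = 3.57  ⇒  cos φ = cos 18.2° / 3.57 = 0.2661.
φ = arccos(0.2661) ≈ 74.6°.

74.6°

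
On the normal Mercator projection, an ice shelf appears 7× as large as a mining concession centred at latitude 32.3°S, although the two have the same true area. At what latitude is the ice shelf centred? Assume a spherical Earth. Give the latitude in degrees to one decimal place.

71.4°

Mercator areal scale is sec²φ, so apparent-area ratio = sec²φ₁ / sec²φ₂ = cos²φ₂ / cos²φ₁.
cos²φ₂ / cos²φ₁ = 7  ⇒  cos φ₁ = cos 32.3° / √7 = 0.8453/2.646 = 0.3195.
φ₁ = arccos(0.3195) ≈ 71.4°.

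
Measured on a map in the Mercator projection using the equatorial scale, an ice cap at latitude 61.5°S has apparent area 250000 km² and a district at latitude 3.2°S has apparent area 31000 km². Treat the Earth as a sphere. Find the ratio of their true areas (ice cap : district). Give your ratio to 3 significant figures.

1.84

Since Mercator area scale is 1/cos²φ, the true area equals the apparent area multiplied by cos²φ.
True area of ice cap: 250000 × cos²(61.5°) = 250000 × 0.2277 = 56920 km².
True area of district: 31000 × cos²(3.2°) = 31000 × 0.9969 = 30900 km².
Ratio = 56920 / 30900 ≈ 1.84.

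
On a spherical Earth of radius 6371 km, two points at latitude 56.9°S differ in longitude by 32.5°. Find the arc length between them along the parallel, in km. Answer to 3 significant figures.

Arc length along a parallel = R cos φ · Δλ (with Δλ in radians).
= 6371 × cos 56.9° × (32.5° × π/180) = 6371 × 0.5461 × 0.5672 ≈ 1970 km.

1970 km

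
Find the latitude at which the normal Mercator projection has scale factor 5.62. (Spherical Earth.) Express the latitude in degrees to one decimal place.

Mercator scale is k = sec φ = 1/cos φ.
1/cos φ = 5.62  ⇒  cos φ = 0.1779  ⇒  φ = arccos(0.1779) ≈ 79.8°.

79.8°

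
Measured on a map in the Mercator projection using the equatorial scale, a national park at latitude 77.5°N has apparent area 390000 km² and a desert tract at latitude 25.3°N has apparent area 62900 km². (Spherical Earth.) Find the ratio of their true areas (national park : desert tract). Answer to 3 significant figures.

On Mercator the areal scale is sec²φ, so true area = apparent × cos²φ.
True area of national park: 390000 × cos²(77.5°) = 390000 × 0.04685 = 18270 km².
True area of desert tract: 62900 × cos²(25.3°) = 62900 × 0.8174 = 51410 km².
Ratio = 18270 / 51410 ≈ 0.355.

0.355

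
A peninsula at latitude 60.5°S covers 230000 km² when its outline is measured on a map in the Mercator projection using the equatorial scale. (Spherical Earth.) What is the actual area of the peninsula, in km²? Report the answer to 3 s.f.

55800 km²

Mercator is conformal, so the point scale is isotropic: h = k = sec φ = 1/cos φ.
Areal scale = k² = sec²φ = 1/cos²(60.5°) = 1/0.4924² = 4.124.
True area = apparent / (areal scale) = 230000 / 4.124 ≈ 55800 km².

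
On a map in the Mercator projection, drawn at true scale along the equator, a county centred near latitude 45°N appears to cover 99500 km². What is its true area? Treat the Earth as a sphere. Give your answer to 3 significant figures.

49800 km²

Mercator is conformal, so the point scale is isotropic: h = k = sec φ = 1/cos φ.
Areal scale = k² = sec²φ = 1/cos²(45°) = 1/0.7071² = 2.000.
True area = apparent / (areal scale) = 99500 / 2.000 ≈ 49800 km².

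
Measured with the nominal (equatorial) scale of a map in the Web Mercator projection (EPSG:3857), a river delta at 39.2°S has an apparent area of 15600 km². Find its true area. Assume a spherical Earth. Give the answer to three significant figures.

Mercator is conformal, so the point scale is isotropic: h = k = sec φ = 1/cos φ.
Areal scale = k² = sec²φ = 1/cos²(39.2°) = 1/0.7749² = 1.665.
True area = apparent / (areal scale) = 15600 / 1.665 ≈ 9370 km².

9370 km²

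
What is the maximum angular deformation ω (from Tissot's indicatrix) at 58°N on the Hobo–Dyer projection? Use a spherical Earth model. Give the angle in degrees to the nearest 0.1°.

Hobo–Dyer is a cylindrical equal-area projection with standard parallels at ±37.5°. Cylindrical equal-area (φ₀ = 37.5°): h = cos φ / cos 37.5° along meridians, k = cos 37.5° / cos φ along parallels; h·k = 1.
At 58°: h = 0.6679, k = 1.497; principal scales a = 1.497, b = 0.6679.
sin(ω/2) = (a − b)/(a + b) = 0.8292/2.165 = 0.3830, so ω = 2 arcsin(0.3830) ≈ 45.0°.

45.0°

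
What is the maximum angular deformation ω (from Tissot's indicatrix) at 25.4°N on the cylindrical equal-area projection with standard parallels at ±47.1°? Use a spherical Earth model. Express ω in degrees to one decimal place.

32.0°

A cylindrical equal-area projection with standard parallel φ₀ has meridian scale h = cos φ / cos φ₀ and parallel scale k = cos φ₀ / cos φ (so areas are preserved, h·k = 1).
At 25.4°: h = 1.327, k = 0.7536; principal scales a = 1.327, b = 0.7536.
sin(ω/2) = (a − b)/(a + b) = 0.5735/2.081 = 0.2756, so ω = 2 arcsin(0.2756) ≈ 32.0°.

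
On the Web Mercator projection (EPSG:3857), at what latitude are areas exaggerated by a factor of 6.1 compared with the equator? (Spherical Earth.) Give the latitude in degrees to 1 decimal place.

66.1°

Mercator areal scale is sec²φ.
sec²φ = 6.1  ⇒  cos²φ = 0.1639  ⇒  cos φ = 0.4049.
φ = arccos(0.4049) ≈ 66.1°.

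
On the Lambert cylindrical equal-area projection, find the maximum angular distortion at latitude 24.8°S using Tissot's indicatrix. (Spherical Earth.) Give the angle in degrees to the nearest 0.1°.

The Lambert cylindrical equal-area projection is the cylindrical equal-area projection with its standard parallel at the equator (φ₀ = 0). Cylindrical equal-area (φ₀ = 0°): h = cos φ / cos 0° along meridians, k = cos 0° / cos φ along parallels; h·k = 1.
At 24.8°: h = 0.9078, k = 1.102; principal scales a = 1.102, b = 0.9078.
sin(ω/2) = (a − b)/(a + b) = 0.1938/2.009 = 0.09646, so ω = 2 arcsin(0.09646) ≈ 11.1°.

11.1°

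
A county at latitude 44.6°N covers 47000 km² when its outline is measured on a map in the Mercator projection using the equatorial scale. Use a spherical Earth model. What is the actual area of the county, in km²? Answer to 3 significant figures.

23800 km²

The Mercator projection is conformal; its linear scale factor is the same in every direction and equals sec φ = 1/cos φ.
Areal scale = k² = sec²φ = 1/cos²(44.6°) = 1/0.7120² = 1.972.
True area = apparent / (areal scale) = 47000 / 1.972 ≈ 23800 km².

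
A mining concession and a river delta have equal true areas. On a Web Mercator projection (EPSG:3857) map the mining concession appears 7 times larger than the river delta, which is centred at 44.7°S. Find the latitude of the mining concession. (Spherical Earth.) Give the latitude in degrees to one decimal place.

74.4°

For equal true areas on Mercator, apparent areas scale as sec²φ, so the ratio is cos²φ₂ / cos²φ₁.
cos²φ₂ / cos²φ₁ = 7  ⇒  cos φ₁ = cos 44.7° / √7 = 0.7108/2.646 = 0.2687.
φ₁ = arccos(0.2687) ≈ 74.4°.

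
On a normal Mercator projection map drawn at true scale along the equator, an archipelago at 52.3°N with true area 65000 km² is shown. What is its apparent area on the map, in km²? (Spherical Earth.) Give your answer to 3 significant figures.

Mercator is conformal, so the point scale is isotropic: h = k = sec φ = 1/cos φ.
Areal scale = k² = sec²φ = 1/cos²(52.3°) = 1/0.6115² = 2.674.
Apparent area = 65000 × 2.674 ≈ 174000 km².

174000 km²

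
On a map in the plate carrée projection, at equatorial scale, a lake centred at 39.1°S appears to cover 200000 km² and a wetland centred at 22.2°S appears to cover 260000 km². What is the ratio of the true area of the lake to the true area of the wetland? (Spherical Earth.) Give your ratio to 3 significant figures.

0.645

Plate carrée has h = 1 and k = sec φ, giving areal scale sec φ; true area = (apparent area) · cos φ.
True area of lake: 200000 × cos(39.1°) = 200000 × 0.7760 = 155200 km².
True area of wetland: 260000 × cos(22.2°) = 260000 × 0.9259 = 240700 km².
Ratio = 155200 / 240700 ≈ 0.645.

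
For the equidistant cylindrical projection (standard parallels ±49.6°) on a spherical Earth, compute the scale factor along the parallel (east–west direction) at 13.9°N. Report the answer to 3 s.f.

0.668

In the equirectangular projection with standard parallel φ₀ = 49.6° (x = Rλ cos φ₀, y = Rφ), meridians are true-scale (h = 1) and the parallel scale is k = cos φ₀ / cos φ.
k = cos 49.6° / cos 13.9° = 0.6481/0.9707 = 0.6677.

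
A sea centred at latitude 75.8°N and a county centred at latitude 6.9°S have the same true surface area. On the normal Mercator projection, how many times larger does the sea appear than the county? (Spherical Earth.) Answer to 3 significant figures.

Mercator is conformal with k = sec φ, so areal scale = k² = sec²φ.
At 75.8°: sec²(75.8°) = 1/0.2453² = 16.62.
At 6.9°: sec²(6.9°) = 1/0.9928² = 1.015.
Ratio = 16.62/1.015 = cos²(6.9°)/cos²(75.8°) ≈ 16.4.

16.4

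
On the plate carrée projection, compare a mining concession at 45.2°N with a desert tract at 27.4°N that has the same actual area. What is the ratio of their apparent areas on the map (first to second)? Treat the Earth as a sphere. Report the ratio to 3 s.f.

1.26

For the equirectangular projection with φ₀ = 0 (plate carrée), h = 1 along meridians and k = sec φ along parallels.
Areal scale at 45.2°: h·k = 1.000 × 1.419 = 1.419.
Areal scale at 27.4°: h·k = 1.000 × 1.126 = 1.126.
Ratio = 1.419/1.126 ≈ 1.26.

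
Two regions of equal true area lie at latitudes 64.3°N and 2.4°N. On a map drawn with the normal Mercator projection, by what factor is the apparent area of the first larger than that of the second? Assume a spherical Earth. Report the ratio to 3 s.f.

5.31

Mercator areal scale is sec²φ.
At 64.3°: sec²(64.3°) = 1/0.4337² = 5.317.
At 2.4°: sec²(2.4°) = 1/0.9991² = 1.002.
Ratio = 5.317/1.002 = cos²(2.4°)/cos²(64.3°) ≈ 5.31.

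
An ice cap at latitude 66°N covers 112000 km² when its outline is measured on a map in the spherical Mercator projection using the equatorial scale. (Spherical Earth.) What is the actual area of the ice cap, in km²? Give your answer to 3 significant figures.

18500 km²

For Mercator, h = k = sec φ (a conformal cylindrical projection has a single point scale, 1/cos φ).
Areal scale = k² = sec²φ = 1/cos²(66°) = 1/0.4067² = 6.045.
True area = apparent / (areal scale) = 112000 / 6.045 ≈ 18500 km².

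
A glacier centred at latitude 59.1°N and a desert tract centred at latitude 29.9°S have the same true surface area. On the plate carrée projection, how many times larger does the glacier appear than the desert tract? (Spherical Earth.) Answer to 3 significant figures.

1.69

In the plate carrée (x = Rλ, y = Rφ), meridians are true-scale (h = 1) and parallels are stretched by k = sec φ.
Areal scale at 59.1°: h·k = 1.000 × 1.947 = 1.947.
Areal scale at 29.9°: h·k = 1.000 × 1.154 = 1.154.
Ratio = 1.947/1.154 ≈ 1.69.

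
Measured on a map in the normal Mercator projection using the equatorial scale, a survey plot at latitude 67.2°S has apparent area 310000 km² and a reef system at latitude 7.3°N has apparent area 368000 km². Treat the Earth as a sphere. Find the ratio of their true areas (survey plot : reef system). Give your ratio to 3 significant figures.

0.129

Since Mercator area scale is 1/cos²φ, the true area equals the apparent area multiplied by cos²φ.
True area of survey plot: 310000 × cos²(67.2°) = 310000 × 0.1502 = 46550 km².
True area of reef system: 368000 × cos²(7.3°) = 368000 × 0.9839 = 362100 km².
Ratio = 46550 / 362100 ≈ 0.129.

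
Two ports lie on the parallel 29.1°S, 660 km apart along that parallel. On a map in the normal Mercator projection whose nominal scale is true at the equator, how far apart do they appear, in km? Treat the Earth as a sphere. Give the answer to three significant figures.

755 km

For Mercator, h = k = sec φ (a conformal cylindrical projection has a single point scale, 1/cos φ).
Along the parallel, k = sec 29.1° = 1/0.8738 = 1.144.
Map distance = 660 × 1.144 ≈ 755 km.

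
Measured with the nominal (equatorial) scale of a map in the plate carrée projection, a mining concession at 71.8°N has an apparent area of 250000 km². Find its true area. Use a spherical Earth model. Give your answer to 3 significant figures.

Plate carrée maps x = Rλ, y = Rφ. The meridian scale is h = 1 and the parallel scale is k = 1/cos φ = sec φ.
Areal scale = h·k = 1 × sec φ; at 71.8°, h = 1.000, k = 3.202, so h·k = 3.202.
True area = apparent / (areal scale) = 250000 / 3.202 ≈ 78100 km².

78100 km²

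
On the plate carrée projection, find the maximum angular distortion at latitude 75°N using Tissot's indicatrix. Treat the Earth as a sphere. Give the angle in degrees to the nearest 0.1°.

For the equirectangular projection with φ₀ = 0 (plate carrée), h = 1 along meridians and k = sec φ along parallels.
At 75°: h = 1.000, k = 3.864; principal scales a = 3.864, b = 1.000.
sin(ω/2) = (a − b)/(a + b) = 2.864/4.864 = 0.5888, so ω = 2 arcsin(0.5888) ≈ 72.1°.

72.1°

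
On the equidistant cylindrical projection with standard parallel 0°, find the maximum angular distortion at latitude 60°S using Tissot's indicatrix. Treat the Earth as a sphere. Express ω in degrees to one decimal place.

38.9°

Plate carrée maps x = Rλ, y = Rφ. The meridian scale is h = 1 and the parallel scale is k = 1/cos φ = sec φ.
At 60°: h = 1.000, k = 2.000; principal scales a = 2.000, b = 1.000.
sin(ω/2) = (a − b)/(a + b) = 1.0000/3.000 = 0.3333, so ω = 2 arcsin(0.3333) ≈ 38.9°.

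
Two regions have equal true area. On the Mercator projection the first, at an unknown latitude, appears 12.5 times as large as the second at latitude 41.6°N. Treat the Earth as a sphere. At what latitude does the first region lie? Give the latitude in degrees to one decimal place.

For equal true areas on Mercator, apparent areas scale as sec²φ, so the ratio is cos²φ₂ / cos²φ₁.
cos²φ₂ / cos²φ₁ = 12.5  ⇒  cos φ₁ = cos 41.6° / √12.5 = 0.7478/3.536 = 0.2115.
φ₁ = arccos(0.2115) ≈ 77.8°.

77.8°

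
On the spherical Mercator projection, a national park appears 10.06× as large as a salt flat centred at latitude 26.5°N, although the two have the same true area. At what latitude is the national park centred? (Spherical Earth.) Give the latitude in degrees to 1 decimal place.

Mercator areal scale is sec²φ, so apparent-area ratio = sec²φ₁ / sec²φ₂ = cos²φ₂ / cos²φ₁.
cos²φ₂ / cos²φ₁ = 10.06  ⇒  cos φ₁ = cos 26.5° / √10.06 = 0.8949/3.172 = 0.2822.
φ₁ = arccos(0.2822) ≈ 73.6°.

73.6°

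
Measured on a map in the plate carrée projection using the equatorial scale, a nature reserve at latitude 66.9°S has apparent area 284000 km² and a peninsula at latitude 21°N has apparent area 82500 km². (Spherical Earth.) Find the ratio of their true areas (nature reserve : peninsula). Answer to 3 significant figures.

Plate carrée has h = 1 and k = sec φ, giving areal scale sec φ; true area = (apparent area) · cos φ.
True area of nature reserve: 284000 × cos(66.9°) = 284000 × 0.3923 = 111400 km².
True area of peninsula: 82500 × cos(21°) = 82500 × 0.9336 = 77020 km².
Ratio = 111400 / 77020 ≈ 1.45.

1.45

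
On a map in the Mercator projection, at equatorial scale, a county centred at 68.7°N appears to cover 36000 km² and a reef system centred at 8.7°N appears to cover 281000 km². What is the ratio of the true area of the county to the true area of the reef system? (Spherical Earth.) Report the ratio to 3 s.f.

Mercator's areal exaggeration is sec²φ; hence true area = (apparent area) · cos²φ.
True area of county: 36000 × cos²(68.7°) = 36000 × 0.1320 = 4750 km².
True area of reef system: 281000 × cos²(8.7°) = 281000 × 0.9771 = 274600 km².
Ratio = 4750 / 274600 ≈ 0.0173.

0.0173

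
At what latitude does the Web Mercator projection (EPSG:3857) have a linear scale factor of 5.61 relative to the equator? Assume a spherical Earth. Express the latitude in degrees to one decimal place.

Mercator scale is k = sec φ = 1/cos φ.
1/cos φ = 5.61  ⇒  cos φ = 0.1783  ⇒  φ = arccos(0.1783) ≈ 79.7°.

79.7°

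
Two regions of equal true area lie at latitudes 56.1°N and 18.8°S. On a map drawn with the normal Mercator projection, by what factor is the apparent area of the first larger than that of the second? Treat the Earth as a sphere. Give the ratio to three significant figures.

2.88

Mercator areal scale is sec²φ.
At 56.1°: sec²(56.1°) = 1/0.5577² = 3.215.
At 18.8°: sec²(18.8°) = 1/0.9466² = 1.116.
Ratio = 3.215/1.116 = cos²(18.8°)/cos²(56.1°) ≈ 2.88.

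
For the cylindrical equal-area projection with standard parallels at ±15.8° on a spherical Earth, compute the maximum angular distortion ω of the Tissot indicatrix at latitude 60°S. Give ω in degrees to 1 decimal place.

70.2°

For cylindrical equal-area with standard parallel φ₀, h = cos φ / cos φ₀ and k = cos φ₀ / cos φ, so h·k = 1.
At 60°: h = 0.5196, k = 1.924; principal scales a = 1.924, b = 0.5196.
sin(ω/2) = (a − b)/(a + b) = 1.405/2.444 = 0.5748, so ω = 2 arcsin(0.5748) ≈ 70.2°.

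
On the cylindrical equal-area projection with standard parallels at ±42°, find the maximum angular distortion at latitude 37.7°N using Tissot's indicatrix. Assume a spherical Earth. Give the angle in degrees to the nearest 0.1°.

7.2°

For cylindrical equal-area with standard parallel φ₀, h = cos φ / cos φ₀ and k = cos φ₀ / cos φ, so h·k = 1.
At 37.7°: h = 1.065, k = 0.9392; principal scales a = 1.065, b = 0.9392.
sin(ω/2) = (a − b)/(a + b) = 0.1255/2.004 = 0.06261, so ω = 2 arcsin(0.06261) ≈ 7.2°.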